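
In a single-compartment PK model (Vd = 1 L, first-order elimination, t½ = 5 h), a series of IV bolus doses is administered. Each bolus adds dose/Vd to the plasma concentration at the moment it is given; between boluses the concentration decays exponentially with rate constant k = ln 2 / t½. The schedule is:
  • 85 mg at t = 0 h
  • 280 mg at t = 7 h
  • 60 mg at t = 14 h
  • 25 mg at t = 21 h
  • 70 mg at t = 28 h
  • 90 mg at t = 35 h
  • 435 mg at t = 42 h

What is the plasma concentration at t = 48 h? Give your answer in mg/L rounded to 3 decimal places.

210.756 mg/L

k = ln 2 / 5 = 0.13863 per h
Dose 1 (85 mg at t=0 h): 85·exp(−0.13863·48) = 0.110 mg/L
Dose 2 (280 mg at t=7 h): 280·exp(−0.13863·41) = 0.952 mg/L
Dose 3 (60 mg at t=14 h): 60·exp(−0.13863·34) = 0.538 mg/L
Dose 4 (25 mg at t=21 h): 25·exp(−0.13863·27) = 0.592 mg/L
Dose 5 (70 mg at t=28 h): 70·exp(−0.13863·20) = 4.375 mg/L
Dose 6 (90 mg at t=35 h): 90·exp(−0.13863·13) = 14.844 mg/L
Dose 7 (435 mg at t=42 h): 435·exp(−0.13863·6) = 189.345 mg/L
C(48) = 0.110 + 0.952 + 0.538 + 0.592 + 4.375 + 14.844 + 189.345 = 210.756 mg/L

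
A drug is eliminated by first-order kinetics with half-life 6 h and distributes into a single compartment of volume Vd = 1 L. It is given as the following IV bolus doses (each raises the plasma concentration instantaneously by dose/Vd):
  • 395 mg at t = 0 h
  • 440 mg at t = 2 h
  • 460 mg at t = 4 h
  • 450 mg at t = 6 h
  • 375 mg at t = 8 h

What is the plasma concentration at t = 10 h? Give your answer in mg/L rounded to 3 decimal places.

1110.151 mg/L

k = ln 2 / 6 = 0.11552 per h
Dose 1 (395 mg at t=0 h): 395·exp(−0.11552·10) = 124.417 mg/L
Dose 2 (440 mg at t=2 h): 440·exp(−0.11552·8) = 174.614 mg/L
Dose 3 (460 mg at t=4 h): 460·exp(−0.11552·6) = 230.000 mg/L
Dose 4 (450 mg at t=6 h): 450·exp(−0.11552·4) = 283.482 mg/L
Dose 5 (375 mg at t=8 h): 375·exp(−0.11552·2) = 297.638 mg/L
C(10) = 124.417 + 174.614 + 230.000 + 283.482 + 297.638 = 1110.151 mg/L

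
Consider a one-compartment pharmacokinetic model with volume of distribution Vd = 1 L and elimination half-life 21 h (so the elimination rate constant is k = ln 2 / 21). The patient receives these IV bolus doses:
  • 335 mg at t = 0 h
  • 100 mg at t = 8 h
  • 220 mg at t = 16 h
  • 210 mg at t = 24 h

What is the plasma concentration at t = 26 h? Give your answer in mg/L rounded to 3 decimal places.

k = ln 2 / 21 = 0.03301 per h
Dose 1 (335 mg at t=0 h): 335·exp(−0.03301·26) = 142.017 mg/L
Dose 2 (100 mg at t=8 h): 100·exp(−0.03301·18) = 55.204 mg/L
Dose 3 (220 mg at t=16 h): 220·exp(−0.03301·10) = 158.152 mg/L
Dose 4 (210 mg at t=24 h): 210·exp(−0.03301·2) = 196.585 mg/L
C(26) = 142.017 + 55.204 + 158.152 + 196.585 = 551.959 mg/L

551.959 mg/L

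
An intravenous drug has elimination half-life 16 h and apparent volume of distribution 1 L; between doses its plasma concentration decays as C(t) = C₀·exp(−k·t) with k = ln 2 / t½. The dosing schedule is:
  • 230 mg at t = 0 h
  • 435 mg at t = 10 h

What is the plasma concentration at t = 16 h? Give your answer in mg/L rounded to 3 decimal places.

k = ln 2 / 16 = 0.04332 per h
Dose 1 (230 mg at t=0 h): 230·exp(−0.04332·16) = 115.000 mg/L
Dose 2 (435 mg at t=10 h): 435·exp(−0.04332·6) = 335.431 mg/L
C(16) = 115.000 + 335.431 = 450.431 mg/L

450.431 mg/L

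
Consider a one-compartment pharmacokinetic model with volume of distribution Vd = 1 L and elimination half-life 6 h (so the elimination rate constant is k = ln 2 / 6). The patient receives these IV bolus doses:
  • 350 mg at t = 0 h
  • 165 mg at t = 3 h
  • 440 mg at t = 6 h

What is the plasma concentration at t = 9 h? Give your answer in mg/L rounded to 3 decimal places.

517.371 mg/L

k = ln 2 / 6 = 0.11552 per h
Dose 1 (350 mg at t=0 h): 350·exp(−0.11552·9) = 123.744 mg/L
Dose 2 (165 mg at t=3 h): 165·exp(−0.11552·6) = 82.500 mg/L
Dose 3 (440 mg at t=6 h): 440·exp(−0.11552·3) = 311.127 mg/L
C(9) = 123.744 + 82.500 + 311.127 = 517.371 mg/L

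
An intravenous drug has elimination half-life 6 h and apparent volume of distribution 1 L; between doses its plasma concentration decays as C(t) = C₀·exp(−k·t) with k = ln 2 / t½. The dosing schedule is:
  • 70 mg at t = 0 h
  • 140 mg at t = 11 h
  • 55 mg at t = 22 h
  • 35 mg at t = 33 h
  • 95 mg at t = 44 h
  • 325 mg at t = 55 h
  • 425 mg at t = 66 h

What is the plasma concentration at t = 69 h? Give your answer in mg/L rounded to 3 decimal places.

k = ln 2 / 6 = 0.11552 per h
Dose 1 (70 mg at t=0 h): 70·exp(−0.11552·69) = 0.024 mg/L
Dose 2 (140 mg at t=11 h): 140·exp(−0.11552·58) = 0.172 mg/L
Dose 3 (55 mg at t=22 h): 55·exp(−0.11552·47) = 0.241 mg/L
Dose 4 (35 mg at t=33 h): 35·exp(−0.11552·36) = 0.547 mg/L
Dose 5 (95 mg at t=44 h): 95·exp(−0.11552·25) = 5.290 mg/L
Dose 6 (325 mg at t=55 h): 325·exp(−0.11552·14) = 64.488 mg/L
Dose 7 (425 mg at t=66 h): 425·exp(−0.11552·3) = 300.520 mg/L
C(69) = 0.024 + 0.172 + 0.241 + 0.547 + 5.290 + 64.488 + 300.520 = 371.283 mg/L

371.283 mg/L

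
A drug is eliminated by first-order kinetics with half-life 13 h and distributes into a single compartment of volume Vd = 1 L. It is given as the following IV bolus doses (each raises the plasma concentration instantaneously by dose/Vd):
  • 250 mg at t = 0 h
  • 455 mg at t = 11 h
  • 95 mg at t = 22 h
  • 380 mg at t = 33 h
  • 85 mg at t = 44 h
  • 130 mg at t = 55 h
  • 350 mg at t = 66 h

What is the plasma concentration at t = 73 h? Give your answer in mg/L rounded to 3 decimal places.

381.956 mg/L

k = ln 2 / 13 = 0.05332 per h
Dose 1 (250 mg at t=0 h): 250·exp(−0.05332·73) = 5.100 mg/L
Dose 2 (455 mg at t=11 h): 455·exp(−0.05332·62) = 16.685 mg/L
Dose 3 (95 mg at t=22 h): 95·exp(−0.05332·51) = 6.263 mg/L
Dose 4 (380 mg at t=33 h): 380·exp(−0.05332·40) = 45.034 mg/L
Dose 5 (85 mg at t=44 h): 85·exp(−0.05332·29) = 18.109 mg/L
Dose 6 (130 mg at t=55 h): 130·exp(−0.05332·18) = 49.789 mg/L
Dose 7 (350 mg at t=66 h): 350·exp(−0.05332·7) = 240.977 mg/L
C(73) = 5.100 + 16.685 + 6.263 + 45.034 + 18.109 + 49.789 + 240.977 = 381.956 mg/L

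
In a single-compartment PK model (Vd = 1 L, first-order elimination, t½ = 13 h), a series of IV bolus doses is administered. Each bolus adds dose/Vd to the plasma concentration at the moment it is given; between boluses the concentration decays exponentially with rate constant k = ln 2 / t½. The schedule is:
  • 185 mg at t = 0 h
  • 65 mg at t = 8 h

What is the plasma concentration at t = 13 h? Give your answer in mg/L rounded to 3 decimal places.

k = ln 2 / 13 = 0.05332 per h
Dose 1 (185 mg at t=0 h): 185·exp(−0.05332·13) = 92.500 mg/L
Dose 2 (65 mg at t=8 h): 65·exp(−0.05332·5) = 49.789 mg/L
C(13) = 92.500 + 49.789 = 142.289 mg/L

142.289 mg/L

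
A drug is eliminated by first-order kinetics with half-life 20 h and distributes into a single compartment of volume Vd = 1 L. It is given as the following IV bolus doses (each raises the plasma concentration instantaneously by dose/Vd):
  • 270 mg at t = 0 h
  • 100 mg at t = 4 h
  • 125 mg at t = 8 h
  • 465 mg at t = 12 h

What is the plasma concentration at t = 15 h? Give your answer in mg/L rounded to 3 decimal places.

k = ln 2 / 20 = 0.03466 per h
Dose 1 (270 mg at t=0 h): 270·exp(−0.03466·15) = 160.543 mg/L
Dose 2 (100 mg at t=4 h): 100·exp(−0.03466·11) = 68.302 mg/L
Dose 3 (125 mg at t=8 h): 125·exp(−0.03466·7) = 98.073 mg/L
Dose 4 (465 mg at t=12 h): 465·exp(−0.03466·3) = 419.081 mg/L
C(15) = 160.543 + 68.302 + 98.073 + 419.081 = 745.999 mg/L

745.999 mg/L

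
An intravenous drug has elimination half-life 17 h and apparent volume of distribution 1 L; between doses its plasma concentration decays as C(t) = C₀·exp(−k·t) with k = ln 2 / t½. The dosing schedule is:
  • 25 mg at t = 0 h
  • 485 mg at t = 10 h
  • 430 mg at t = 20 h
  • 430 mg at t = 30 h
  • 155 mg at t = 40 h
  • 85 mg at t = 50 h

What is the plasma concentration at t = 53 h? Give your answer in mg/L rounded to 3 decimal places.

k = ln 2 / 17 = 0.04077 per h
Dose 1 (25 mg at t=0 h): 25·exp(−0.04077·53) = 2.880 mg/L
Dose 2 (485 mg at t=10 h): 485·exp(−0.04077·43) = 84.007 mg/L
Dose 3 (430 mg at t=20 h): 430·exp(−0.04077·33) = 111.974 mg/L
Dose 4 (430 mg at t=30 h): 430·exp(−0.04077·23) = 168.342 mg/L
Dose 5 (155 mg at t=40 h): 155·exp(−0.04077·13) = 91.229 mg/L
Dose 6 (85 mg at t=50 h): 85·exp(−0.04077·3) = 75.214 mg/L
C(53) = 2.880 + 84.007 + 111.974 + 168.342 + 91.229 + 75.214 = 533.645 mg/L

533.645 mg/L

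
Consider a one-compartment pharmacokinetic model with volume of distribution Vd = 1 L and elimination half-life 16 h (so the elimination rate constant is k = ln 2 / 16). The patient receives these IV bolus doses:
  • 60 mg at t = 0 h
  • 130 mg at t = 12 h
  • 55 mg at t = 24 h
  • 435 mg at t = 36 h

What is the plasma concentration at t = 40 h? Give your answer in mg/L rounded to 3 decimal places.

k = ln 2 / 16 = 0.04332 per h
Dose 1 (60 mg at t=0 h): 60·exp(−0.04332·40) = 10.607 mg/L
Dose 2 (130 mg at t=12 h): 130·exp(−0.04332·28) = 38.649 mg/L
Dose 3 (55 mg at t=24 h): 55·exp(−0.04332·16) = 27.500 mg/L
Dose 4 (435 mg at t=36 h): 435·exp(−0.04332·4) = 365.790 mg/L
C(40) = 10.607 + 38.649 + 27.500 + 365.790 = 442.546 mg/L

442.546 mg/L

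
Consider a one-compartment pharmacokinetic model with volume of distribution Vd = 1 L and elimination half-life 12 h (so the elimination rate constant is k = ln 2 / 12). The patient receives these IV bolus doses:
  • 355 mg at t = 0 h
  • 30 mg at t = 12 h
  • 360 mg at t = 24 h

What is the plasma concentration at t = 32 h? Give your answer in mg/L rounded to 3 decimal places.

292.144 mg/L

k = ln 2 / 12 = 0.05776 per h
Dose 1 (355 mg at t=0 h): 355·exp(−0.05776·32) = 55.909 mg/L
Dose 2 (30 mg at t=12 h): 30·exp(−0.05776·20) = 9.449 mg/L
Dose 3 (360 mg at t=24 h): 360·exp(−0.05776·8) = 226.786 mg/L
C(32) = 55.909 + 9.449 + 226.786 = 292.144 mg/L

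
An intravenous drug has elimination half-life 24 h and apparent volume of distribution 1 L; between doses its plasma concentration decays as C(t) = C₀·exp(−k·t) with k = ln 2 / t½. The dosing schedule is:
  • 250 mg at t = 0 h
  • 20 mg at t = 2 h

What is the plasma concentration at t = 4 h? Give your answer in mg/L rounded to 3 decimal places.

241.602 mg/L

k = ln 2 / 24 = 0.02888 per h
Dose 1 (250 mg at t=0 h): 250·exp(−0.02888·4) = 222.725 mg/L
Dose 2 (20 mg at t=2 h): 20·exp(−0.02888·2) = 18.877 mg/L
C(4) = 222.725 + 18.877 = 241.602 mg/L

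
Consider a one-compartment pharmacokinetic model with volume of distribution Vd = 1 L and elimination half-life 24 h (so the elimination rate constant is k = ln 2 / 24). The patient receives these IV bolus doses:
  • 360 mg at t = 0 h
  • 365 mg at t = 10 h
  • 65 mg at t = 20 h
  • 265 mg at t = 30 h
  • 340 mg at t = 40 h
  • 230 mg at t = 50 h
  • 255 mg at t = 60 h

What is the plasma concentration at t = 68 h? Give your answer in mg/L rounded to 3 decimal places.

k = ln 2 / 24 = 0.02888 per h
Dose 1 (360 mg at t=0 h): 360·exp(−0.02888·68) = 50.511 mg/L
Dose 2 (365 mg at t=10 h): 365·exp(−0.02888·58) = 68.360 mg/L
Dose 3 (65 mg at t=20 h): 65·exp(−0.02888·48) = 16.250 mg/L
Dose 4 (265 mg at t=30 h): 265·exp(−0.02888·38) = 88.433 mg/L
Dose 5 (340 mg at t=40 h): 340·exp(−0.02888·28) = 151.453 mg/L
Dose 6 (230 mg at t=50 h): 230·exp(−0.02888·18) = 136.759 mg/L
Dose 7 (255 mg at t=60 h): 255·exp(−0.02888·8) = 202.394 mg/L
C(68) = 50.511 + 68.360 + 16.250 + 88.433 + 151.453 + 136.759 + 202.394 = 714.159 mg/L

714.159 mg/L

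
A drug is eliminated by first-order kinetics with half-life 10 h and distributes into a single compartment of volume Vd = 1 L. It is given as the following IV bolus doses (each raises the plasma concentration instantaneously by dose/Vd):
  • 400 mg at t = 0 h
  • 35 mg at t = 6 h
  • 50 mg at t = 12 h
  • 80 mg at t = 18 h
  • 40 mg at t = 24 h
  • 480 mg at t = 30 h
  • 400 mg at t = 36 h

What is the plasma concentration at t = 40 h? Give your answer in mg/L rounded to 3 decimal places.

609.244 mg/L

k = ln 2 / 10 = 0.06931 per h
Dose 1 (400 mg at t=0 h): 400·exp(−0.06931·40) = 25.000 mg/L
Dose 2 (35 mg at t=6 h): 35·exp(−0.06931·34) = 3.316 mg/L
Dose 3 (50 mg at t=12 h): 50·exp(−0.06931·28) = 7.179 mg/L
Dose 4 (80 mg at t=18 h): 80·exp(−0.06931·22) = 17.411 mg/L
Dose 5 (40 mg at t=24 h): 40·exp(−0.06931·16) = 13.195 mg/L
Dose 6 (480 mg at t=30 h): 480·exp(−0.06931·10) = 240.000 mg/L
Dose 7 (400 mg at t=36 h): 400·exp(−0.06931·4) = 303.143 mg/L
C(40) = 25.000 + 3.316 + 7.179 + 17.411 + 13.195 + 240.000 + 303.143 = 609.244 mg/L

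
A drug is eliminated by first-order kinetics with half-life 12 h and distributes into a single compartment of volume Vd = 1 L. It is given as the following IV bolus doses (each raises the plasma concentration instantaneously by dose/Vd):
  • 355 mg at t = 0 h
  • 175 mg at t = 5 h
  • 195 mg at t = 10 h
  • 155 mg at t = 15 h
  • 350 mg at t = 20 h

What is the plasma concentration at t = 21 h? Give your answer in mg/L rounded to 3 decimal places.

k = ln 2 / 12 = 0.05776 per h
Dose 1 (355 mg at t=0 h): 355·exp(−0.05776·21) = 105.542 mg/L
Dose 2 (175 mg at t=5 h): 175·exp(−0.05776·16) = 69.449 mg/L
Dose 3 (195 mg at t=10 h): 195·exp(−0.05776·11) = 103.298 mg/L
Dose 4 (155 mg at t=15 h): 155·exp(−0.05776·6) = 109.602 mg/L
Dose 5 (350 mg at t=20 h): 350·exp(−0.05776·1) = 330.356 mg/L
C(21) = 105.542 + 69.449 + 103.298 + 109.602 + 330.356 = 718.246 mg/L

718.246 mg/L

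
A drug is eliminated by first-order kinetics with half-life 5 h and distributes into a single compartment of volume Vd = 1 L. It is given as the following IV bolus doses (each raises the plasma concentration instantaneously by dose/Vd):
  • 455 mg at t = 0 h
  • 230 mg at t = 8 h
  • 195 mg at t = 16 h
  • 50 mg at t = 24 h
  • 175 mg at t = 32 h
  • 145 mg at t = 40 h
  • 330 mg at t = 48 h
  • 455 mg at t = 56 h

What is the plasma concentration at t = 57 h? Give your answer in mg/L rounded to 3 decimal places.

k = ln 2 / 5 = 0.13863 per h
Dose 1 (455 mg at t=0 h): 455·exp(−0.13863·57) = 0.168 mg/L
Dose 2 (230 mg at t=8 h): 230·exp(−0.13863·49) = 0.258 mg/L
Dose 3 (195 mg at t=16 h): 195·exp(−0.13863·41) = 0.663 mg/L
Dose 4 (50 mg at t=24 h): 50·exp(−0.13863·33) = 0.515 mg/L
Dose 5 (175 mg at t=32 h): 175·exp(−0.13863·25) = 5.469 mg/L
Dose 6 (145 mg at t=40 h): 145·exp(−0.13863·17) = 13.736 mg/L
Dose 7 (330 mg at t=48 h): 330·exp(−0.13863·9) = 94.768 mg/L
Dose 8 (455 mg at t=56 h): 455·exp(−0.13863·1) = 396.101 mg/L
C(57) = 0.168 + 0.258 + 0.663 + 0.515 + 5.469 + 13.736 + 94.768 + 396.101 = 511.678 mg/L

511.678 mg/L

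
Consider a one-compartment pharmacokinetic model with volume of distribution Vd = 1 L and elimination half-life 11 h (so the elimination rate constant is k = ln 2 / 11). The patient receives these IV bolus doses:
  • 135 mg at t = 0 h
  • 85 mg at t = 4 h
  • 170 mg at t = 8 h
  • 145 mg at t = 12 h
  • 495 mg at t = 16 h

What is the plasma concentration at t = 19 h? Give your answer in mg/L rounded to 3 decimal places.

k = ln 2 / 11 = 0.06301 per h
Dose 1 (135 mg at t=0 h): 135·exp(−0.06301·19) = 40.773 mg/L
Dose 2 (85 mg at t=4 h): 85·exp(−0.06301·15) = 33.031 mg/L
Dose 3 (170 mg at t=8 h): 170·exp(−0.06301·11) = 85.000 mg/L
Dose 4 (145 mg at t=12 h): 145·exp(−0.06301·7) = 93.283 mg/L
Dose 5 (495 mg at t=16 h): 495·exp(−0.06301·3) = 409.738 mg/L
C(19) = 40.773 + 33.031 + 85.000 + 93.283 + 409.738 = 661.825 mg/L

661.825 mg/L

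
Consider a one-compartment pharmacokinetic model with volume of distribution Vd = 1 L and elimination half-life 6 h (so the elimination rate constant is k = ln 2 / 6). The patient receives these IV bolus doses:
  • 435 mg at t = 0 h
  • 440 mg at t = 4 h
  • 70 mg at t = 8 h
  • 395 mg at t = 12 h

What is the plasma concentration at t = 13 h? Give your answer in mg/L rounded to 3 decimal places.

k = ln 2 / 6 = 0.11552 per h
Dose 1 (435 mg at t=0 h): 435·exp(−0.11552·13) = 96.885 mg/L
Dose 2 (440 mg at t=4 h): 440·exp(−0.11552·9) = 155.563 mg/L
Dose 3 (70 mg at t=8 h): 70·exp(−0.11552·5) = 39.286 mg/L
Dose 4 (395 mg at t=12 h): 395·exp(−0.11552·1) = 351.905 mg/L
C(13) = 96.885 + 155.563 + 39.286 + 351.905 = 643.640 mg/L

643.640 mg/L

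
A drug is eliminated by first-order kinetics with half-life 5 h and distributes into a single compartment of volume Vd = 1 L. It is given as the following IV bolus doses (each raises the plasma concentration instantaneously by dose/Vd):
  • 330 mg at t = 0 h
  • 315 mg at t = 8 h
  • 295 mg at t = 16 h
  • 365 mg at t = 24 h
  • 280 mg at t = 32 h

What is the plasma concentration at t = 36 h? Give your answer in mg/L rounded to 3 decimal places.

257.149 mg/L

k = ln 2 / 5 = 0.13863 per h
Dose 1 (330 mg at t=0 h): 330·exp(−0.13863·36) = 2.244 mg/L
Dose 2 (315 mg at t=8 h): 315·exp(−0.13863·28) = 6.494 mg/L
Dose 3 (295 mg at t=16 h): 295·exp(−0.13863·20) = 18.438 mg/L
Dose 4 (365 mg at t=24 h): 365·exp(−0.13863·12) = 69.155 mg/L
Dose 5 (280 mg at t=32 h): 280·exp(−0.13863·4) = 160.818 mg/L
C(36) = 2.244 + 6.494 + 18.438 + 69.155 + 160.818 = 257.149 mg/L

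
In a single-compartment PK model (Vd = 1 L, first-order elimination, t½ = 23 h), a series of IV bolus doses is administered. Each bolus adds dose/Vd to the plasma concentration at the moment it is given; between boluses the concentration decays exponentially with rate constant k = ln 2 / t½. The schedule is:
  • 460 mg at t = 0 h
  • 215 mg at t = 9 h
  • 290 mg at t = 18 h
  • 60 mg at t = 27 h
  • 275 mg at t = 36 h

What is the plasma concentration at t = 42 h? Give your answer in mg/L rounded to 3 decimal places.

617.648 mg/L

k = ln 2 / 23 = 0.03014 per h
Dose 1 (460 mg at t=0 h): 460·exp(−0.03014·42) = 129.733 mg/L
Dose 2 (215 mg at t=9 h): 215·exp(−0.03014·33) = 79.529 mg/L
Dose 3 (290 mg at t=18 h): 290·exp(−0.03014·24) = 140.695 mg/L
Dose 4 (60 mg at t=27 h): 60·exp(−0.03014·15) = 38.179 mg/L
Dose 5 (275 mg at t=36 h): 275·exp(−0.03014·6) = 229.511 mg/L
C(42) = 129.733 + 79.529 + 140.695 + 38.179 + 229.511 = 617.648 mg/L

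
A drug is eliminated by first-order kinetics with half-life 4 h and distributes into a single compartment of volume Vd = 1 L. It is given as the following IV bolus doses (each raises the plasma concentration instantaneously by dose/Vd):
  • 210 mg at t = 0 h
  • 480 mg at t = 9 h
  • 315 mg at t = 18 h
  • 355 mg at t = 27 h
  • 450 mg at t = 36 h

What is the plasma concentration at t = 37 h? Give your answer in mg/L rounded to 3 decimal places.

456.960 mg/L

k = ln 2 / 4 = 0.17329 per h
Dose 1 (210 mg at t=0 h): 210·exp(−0.17329·37) = 0.345 mg/L
Dose 2 (480 mg at t=9 h): 480·exp(−0.17329·28) = 3.750 mg/L
Dose 3 (315 mg at t=18 h): 315·exp(−0.17329·19) = 11.706 mg/L
Dose 4 (355 mg at t=27 h): 355·exp(−0.17329·10) = 62.756 mg/L
Dose 5 (450 mg at t=36 h): 450·exp(−0.17329·1) = 378.403 mg/L
C(37) = 0.345 + 3.750 + 11.706 + 62.756 + 378.403 = 456.960 mg/L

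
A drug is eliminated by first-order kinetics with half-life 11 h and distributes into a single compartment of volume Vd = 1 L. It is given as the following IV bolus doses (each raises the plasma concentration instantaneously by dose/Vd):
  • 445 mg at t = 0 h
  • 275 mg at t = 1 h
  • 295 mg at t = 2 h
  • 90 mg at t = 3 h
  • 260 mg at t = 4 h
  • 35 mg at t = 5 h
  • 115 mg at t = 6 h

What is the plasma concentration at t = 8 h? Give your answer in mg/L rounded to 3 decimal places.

1045.947 mg/L

k = ln 2 / 11 = 0.06301 per h
Dose 1 (445 mg at t=0 h): 445·exp(−0.06301·8) = 268.800 mg/L
Dose 2 (275 mg at t=1 h): 275·exp(−0.06301·7) = 176.916 mg/L
Dose 3 (295 mg at t=2 h): 295·exp(−0.06301·6) = 202.127 mg/L
Dose 4 (90 mg at t=3 h): 90·exp(−0.06301·5) = 65.677 mg/L
Dose 5 (260 mg at t=4 h): 260·exp(−0.06301·4) = 202.073 mg/L
Dose 6 (35 mg at t=5 h): 35·exp(−0.06301·3) = 28.971 mg/L
Dose 7 (115 mg at t=6 h): 115·exp(−0.06301·2) = 101.383 mg/L
C(8) = 268.800 + 176.916 + 202.127 + 65.677 + 202.073 + 28.971 + 101.383 = 1045.947 mg/L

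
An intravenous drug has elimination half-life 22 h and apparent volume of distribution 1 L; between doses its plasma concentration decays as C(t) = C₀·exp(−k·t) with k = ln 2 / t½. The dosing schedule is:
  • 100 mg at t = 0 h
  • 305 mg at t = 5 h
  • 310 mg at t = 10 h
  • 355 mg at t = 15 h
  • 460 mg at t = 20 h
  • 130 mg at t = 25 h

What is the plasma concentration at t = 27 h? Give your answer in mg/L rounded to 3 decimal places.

k = ln 2 / 22 = 0.03151 per h
Dose 1 (100 mg at t=0 h): 100·exp(−0.03151·27) = 42.712 mg/L
Dose 2 (305 mg at t=5 h): 305·exp(−0.03151·22) = 152.500 mg/L
Dose 3 (310 mg at t=10 h): 310·exp(−0.03151·17) = 181.446 mg/L
Dose 4 (355 mg at t=15 h): 355·exp(−0.03151·12) = 243.237 mg/L
Dose 5 (460 mg at t=20 h): 460·exp(−0.03151·7) = 368.957 mg/L
Dose 6 (130 mg at t=25 h): 130·exp(−0.03151·2) = 122.061 mg/L
C(27) = 42.712 + 152.500 + 181.446 + 243.237 + 368.957 + 122.061 = 1110.914 mg/L

1110.914 mg/L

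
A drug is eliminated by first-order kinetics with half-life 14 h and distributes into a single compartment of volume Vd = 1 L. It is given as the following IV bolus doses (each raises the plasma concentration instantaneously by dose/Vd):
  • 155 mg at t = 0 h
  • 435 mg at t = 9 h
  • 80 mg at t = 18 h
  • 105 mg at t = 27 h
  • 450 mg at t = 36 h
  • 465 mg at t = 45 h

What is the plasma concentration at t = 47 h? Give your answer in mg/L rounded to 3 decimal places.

821.642 mg/L

k = ln 2 / 14 = 0.04951 per h
Dose 1 (155 mg at t=0 h): 155·exp(−0.04951·47) = 15.126 mg/L
Dose 2 (435 mg at t=9 h): 435·exp(−0.04951·38) = 66.284 mg/L
Dose 3 (80 mg at t=18 h): 80·exp(−0.04951·29) = 19.034 mg/L
Dose 4 (105 mg at t=27 h): 105·exp(−0.04951·20) = 39.007 mg/L
Dose 5 (450 mg at t=36 h): 450·exp(−0.04951·11) = 261.029 mg/L
Dose 6 (465 mg at t=45 h): 465·exp(−0.04951·2) = 421.162 mg/L
C(47) = 15.126 + 66.284 + 19.034 + 39.007 + 261.029 + 421.162 = 821.642 mg/L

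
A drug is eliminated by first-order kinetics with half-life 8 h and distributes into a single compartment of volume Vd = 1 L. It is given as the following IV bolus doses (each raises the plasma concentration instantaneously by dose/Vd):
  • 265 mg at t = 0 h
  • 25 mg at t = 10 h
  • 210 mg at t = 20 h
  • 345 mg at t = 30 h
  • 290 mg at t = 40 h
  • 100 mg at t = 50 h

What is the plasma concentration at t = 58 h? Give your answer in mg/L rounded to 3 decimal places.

151.395 mg/L

k = ln 2 / 8 = 0.08664 per h
Dose 1 (265 mg at t=0 h): 265·exp(−0.08664·58) = 1.741 mg/L
Dose 2 (25 mg at t=10 h): 25·exp(−0.08664·48) = 0.391 mg/L
Dose 3 (210 mg at t=20 h): 210·exp(−0.08664·38) = 7.804 mg/L
Dose 4 (345 mg at t=30 h): 345·exp(−0.08664·28) = 30.494 mg/L
Dose 5 (290 mg at t=40 h): 290·exp(−0.08664·18) = 60.965 mg/L
Dose 6 (100 mg at t=50 h): 100·exp(−0.08664·8) = 50.000 mg/L
C(58) = 1.741 + 0.391 + 7.804 + 30.494 + 60.965 + 50.000 = 151.395 mg/L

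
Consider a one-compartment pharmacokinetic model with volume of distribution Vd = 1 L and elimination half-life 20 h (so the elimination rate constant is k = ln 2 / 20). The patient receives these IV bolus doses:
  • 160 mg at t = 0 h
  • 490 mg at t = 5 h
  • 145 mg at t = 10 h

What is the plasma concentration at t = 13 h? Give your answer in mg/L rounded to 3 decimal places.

603.997 mg/L

k = ln 2 / 20 = 0.03466 per h
Dose 1 (160 mg at t=0 h): 160·exp(−0.03466·13) = 101.965 mg/L
Dose 2 (490 mg at t=5 h): 490·exp(−0.03466·8) = 371.351 mg/L
Dose 3 (145 mg at t=10 h): 145·exp(−0.03466·3) = 130.681 mg/L
C(13) = 101.965 + 371.351 + 130.681 = 603.997 mg/L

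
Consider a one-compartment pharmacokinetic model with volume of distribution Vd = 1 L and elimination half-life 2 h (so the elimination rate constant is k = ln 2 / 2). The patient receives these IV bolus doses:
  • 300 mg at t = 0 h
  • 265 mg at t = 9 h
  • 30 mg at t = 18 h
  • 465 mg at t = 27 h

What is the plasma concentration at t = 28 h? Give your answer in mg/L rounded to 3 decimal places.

k = ln 2 / 2 = 0.34657 per h
Dose 1 (300 mg at t=0 h): 300·exp(−0.34657·28) = 0.018 mg/L
Dose 2 (265 mg at t=9 h): 265·exp(−0.34657·19) = 0.366 mg/L
Dose 3 (30 mg at t=18 h): 30·exp(−0.34657·10) = 0.938 mg/L
Dose 4 (465 mg at t=27 h): 465·exp(−0.34657·1) = 328.805 mg/L
C(28) = 0.018 + 0.366 + 0.938 + 328.805 = 330.126 mg/L

330.126 mg/L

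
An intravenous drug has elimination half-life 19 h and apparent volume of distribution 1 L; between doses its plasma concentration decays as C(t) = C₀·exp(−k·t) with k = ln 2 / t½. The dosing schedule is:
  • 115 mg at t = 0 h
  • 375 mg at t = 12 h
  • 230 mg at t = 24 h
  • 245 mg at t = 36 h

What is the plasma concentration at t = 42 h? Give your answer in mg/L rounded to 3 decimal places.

466.477 mg/L

k = ln 2 / 19 = 0.03648 per h
Dose 1 (115 mg at t=0 h): 115·exp(−0.03648·42) = 24.846 mg/L
Dose 2 (375 mg at t=12 h): 375·exp(−0.03648·30) = 125.522 mg/L
Dose 3 (230 mg at t=24 h): 230·exp(−0.03648·18) = 119.273 mg/L
Dose 4 (245 mg at t=36 h): 245·exp(−0.03648·6) = 196.836 mg/L
C(42) = 24.846 + 125.522 + 119.273 + 196.836 = 466.477 mg/L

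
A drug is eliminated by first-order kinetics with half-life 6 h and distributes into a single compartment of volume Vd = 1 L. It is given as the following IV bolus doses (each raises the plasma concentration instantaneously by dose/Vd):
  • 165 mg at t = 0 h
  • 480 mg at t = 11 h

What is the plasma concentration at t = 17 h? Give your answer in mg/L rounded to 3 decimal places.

k = ln 2 / 6 = 0.11552 per h
Dose 1 (165 mg at t=0 h): 165·exp(−0.11552·17) = 23.151 mg/L
Dose 2 (480 mg at t=11 h): 480·exp(−0.11552·6) = 240.000 mg/L
C(17) = 23.151 + 240.000 = 263.151 mg/L

263.151 mg/L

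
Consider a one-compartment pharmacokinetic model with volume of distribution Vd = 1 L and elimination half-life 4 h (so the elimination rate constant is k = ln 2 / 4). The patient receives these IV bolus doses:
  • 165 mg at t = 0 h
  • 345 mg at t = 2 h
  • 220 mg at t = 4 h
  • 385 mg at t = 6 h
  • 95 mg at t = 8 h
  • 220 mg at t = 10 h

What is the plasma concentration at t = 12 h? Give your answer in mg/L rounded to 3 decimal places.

k = ln 2 / 4 = 0.17329 per h
Dose 1 (165 mg at t=0 h): 165·exp(−0.17329·12) = 20.625 mg/L
Dose 2 (345 mg at t=2 h): 345·exp(−0.17329·10) = 60.988 mg/L
Dose 3 (220 mg at t=4 h): 220·exp(−0.17329·8) = 55.000 mg/L
Dose 4 (385 mg at t=6 h): 385·exp(−0.17329·6) = 136.118 mg/L
Dose 5 (95 mg at t=8 h): 95·exp(−0.17329·4) = 47.500 mg/L
Dose 6 (220 mg at t=10 h): 220·exp(−0.17329·2) = 155.563 mg/L
C(12) = 20.625 + 60.988 + 55.000 + 136.118 + 47.500 + 155.563 = 475.795 mg/L

475.795 mg/L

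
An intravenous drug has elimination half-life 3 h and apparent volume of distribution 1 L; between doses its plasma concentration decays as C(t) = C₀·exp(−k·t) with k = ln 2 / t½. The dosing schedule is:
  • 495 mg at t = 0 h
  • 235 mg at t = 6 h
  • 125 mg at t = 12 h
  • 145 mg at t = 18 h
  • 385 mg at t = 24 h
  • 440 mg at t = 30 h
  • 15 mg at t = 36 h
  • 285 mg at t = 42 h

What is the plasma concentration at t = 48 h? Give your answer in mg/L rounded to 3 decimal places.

k = ln 2 / 3 = 0.23105 per h
Dose 1 (495 mg at t=0 h): 495·exp(−0.23105·48) = 0.008 mg/L
Dose 2 (235 mg at t=6 h): 235·exp(−0.23105·42) = 0.014 mg/L
Dose 3 (125 mg at t=12 h): 125·exp(−0.23105·36) = 0.031 mg/L
Dose 4 (145 mg at t=18 h): 145·exp(−0.23105·30) = 0.142 mg/L
Dose 5 (385 mg at t=24 h): 385·exp(−0.23105·24) = 1.504 mg/L
Dose 6 (440 mg at t=30 h): 440·exp(−0.23105·18) = 6.875 mg/L
Dose 7 (15 mg at t=36 h): 15·exp(−0.23105·12) = 0.938 mg/L
Dose 8 (285 mg at t=42 h): 285·exp(−0.23105·6) = 71.250 mg/L
C(48) = 0.008 + 0.014 + 0.031 + 0.142 + 1.504 + 6.875 + 0.938 + 71.250 = 80.760 mg/L

80.760 mg/L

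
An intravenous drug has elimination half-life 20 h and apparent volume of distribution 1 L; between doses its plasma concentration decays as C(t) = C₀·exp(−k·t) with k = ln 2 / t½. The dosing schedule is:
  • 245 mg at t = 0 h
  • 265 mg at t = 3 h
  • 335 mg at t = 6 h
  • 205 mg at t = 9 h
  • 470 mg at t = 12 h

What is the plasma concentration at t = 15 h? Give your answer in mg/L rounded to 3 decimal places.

1155.846 mg/L

k = ln 2 / 20 = 0.03466 per h
Dose 1 (245 mg at t=0 h): 245·exp(−0.03466·15) = 145.678 mg/L
Dose 2 (265 mg at t=3 h): 265·exp(−0.03466·12) = 174.835 mg/L
Dose 3 (335 mg at t=6 h): 335·exp(−0.03466·9) = 245.234 mg/L
Dose 4 (205 mg at t=9 h): 205·exp(−0.03466·6) = 166.512 mg/L
Dose 5 (470 mg at t=12 h): 470·exp(−0.03466·3) = 423.588 mg/L
C(15) = 145.678 + 174.835 + 245.234 + 166.512 + 423.588 = 1155.846 mg/L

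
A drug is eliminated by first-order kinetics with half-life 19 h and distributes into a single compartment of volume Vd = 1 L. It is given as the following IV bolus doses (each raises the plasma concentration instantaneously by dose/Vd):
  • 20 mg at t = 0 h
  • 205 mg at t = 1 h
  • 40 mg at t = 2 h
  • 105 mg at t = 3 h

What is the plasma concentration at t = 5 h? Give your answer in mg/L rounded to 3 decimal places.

327.296 mg/L

k = ln 2 / 19 = 0.03648 per h
Dose 1 (20 mg at t=0 h): 20·exp(−0.03648·5) = 16.665 mg/L
Dose 2 (205 mg at t=1 h): 205·exp(−0.03648·4) = 177.165 mg/L
Dose 3 (40 mg at t=2 h): 40·exp(−0.03648·3) = 35.853 mg/L
Dose 4 (105 mg at t=3 h): 105·exp(−0.03648·2) = 97.612 mg/L
C(5) = 16.665 + 177.165 + 35.853 + 97.612 = 327.296 mg/L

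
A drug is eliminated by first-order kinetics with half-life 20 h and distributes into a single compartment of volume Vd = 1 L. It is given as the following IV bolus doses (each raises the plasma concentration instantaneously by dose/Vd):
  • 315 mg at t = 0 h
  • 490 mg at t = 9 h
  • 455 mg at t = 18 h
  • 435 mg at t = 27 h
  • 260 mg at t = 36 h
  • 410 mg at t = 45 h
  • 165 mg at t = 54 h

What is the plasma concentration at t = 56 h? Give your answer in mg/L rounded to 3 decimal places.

k = ln 2 / 20 = 0.03466 per h
Dose 1 (315 mg at t=0 h): 315·exp(−0.03466·56) = 45.230 mg/L
Dose 2 (490 mg at t=9 h): 490·exp(−0.03466·47) = 96.112 mg/L
Dose 3 (455 mg at t=18 h): 455·exp(−0.03466·38) = 121.914 mg/L
Dose 4 (435 mg at t=27 h): 435·exp(−0.03466·29) = 159.219 mg/L
Dose 5 (260 mg at t=36 h): 260·exp(−0.03466·20) = 130.000 mg/L
Dose 6 (410 mg at t=45 h): 410·exp(−0.03466·11) = 280.038 mg/L
Dose 7 (165 mg at t=54 h): 165·exp(−0.03466·2) = 153.950 mg/L
C(56) = 45.230 + 96.112 + 121.914 + 159.219 + 130.000 + 280.038 + 153.950 = 986.464 mg/L

986.464 mg/L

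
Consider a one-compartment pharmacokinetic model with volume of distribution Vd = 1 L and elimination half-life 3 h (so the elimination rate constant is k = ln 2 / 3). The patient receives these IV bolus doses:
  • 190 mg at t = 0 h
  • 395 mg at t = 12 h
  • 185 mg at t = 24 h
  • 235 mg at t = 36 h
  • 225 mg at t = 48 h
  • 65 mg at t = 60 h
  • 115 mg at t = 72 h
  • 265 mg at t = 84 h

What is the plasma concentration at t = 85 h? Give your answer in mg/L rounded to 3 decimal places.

216.283 mg/L

k = ln 2 / 3 = 0.23105 per h
Dose 1 (190 mg at t=0 h): 190·exp(−0.23105·85) = 0.000 mg/L
Dose 2 (395 mg at t=12 h): 395·exp(−0.23105·73) = 0.000 mg/L
Dose 3 (185 mg at t=24 h): 185·exp(−0.23105·61) = 0.000 mg/L
Dose 4 (235 mg at t=36 h): 235·exp(−0.23105·49) = 0.003 mg/L
Dose 5 (225 mg at t=48 h): 225·exp(−0.23105·37) = 0.044 mg/L
Dose 6 (65 mg at t=60 h): 65·exp(−0.23105·25) = 0.202 mg/L
Dose 7 (115 mg at t=72 h): 115·exp(−0.23105·13) = 5.705 mg/L
Dose 8 (265 mg at t=84 h): 265·exp(−0.23105·1) = 210.331 mg/L
C(85) = 0.000 + 0.000 + 0.000 + 0.003 + 0.044 + 0.202 + 5.705 + 210.331 = 216.283 mg/L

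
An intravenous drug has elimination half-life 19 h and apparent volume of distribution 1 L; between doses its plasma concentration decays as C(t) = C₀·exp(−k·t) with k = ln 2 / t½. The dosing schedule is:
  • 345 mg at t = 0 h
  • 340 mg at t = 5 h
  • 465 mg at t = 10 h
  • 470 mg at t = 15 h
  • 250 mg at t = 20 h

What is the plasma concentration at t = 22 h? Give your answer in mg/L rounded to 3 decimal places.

1234.113 mg/L

k = ln 2 / 19 = 0.03648 per h
Dose 1 (345 mg at t=0 h): 345·exp(−0.03648·22) = 154.617 mg/L
Dose 2 (340 mg at t=5 h): 340·exp(−0.03648·17) = 182.867 mg/L
Dose 3 (465 mg at t=10 h): 465·exp(−0.03648·12) = 300.143 mg/L
Dose 4 (470 mg at t=15 h): 470·exp(−0.03648·7) = 364.076 mg/L
Dose 5 (250 mg at t=20 h): 250·exp(−0.03648·2) = 232.409 mg/L
C(22) = 154.617 + 182.867 + 300.143 + 364.076 + 232.409 = 1234.113 mg/L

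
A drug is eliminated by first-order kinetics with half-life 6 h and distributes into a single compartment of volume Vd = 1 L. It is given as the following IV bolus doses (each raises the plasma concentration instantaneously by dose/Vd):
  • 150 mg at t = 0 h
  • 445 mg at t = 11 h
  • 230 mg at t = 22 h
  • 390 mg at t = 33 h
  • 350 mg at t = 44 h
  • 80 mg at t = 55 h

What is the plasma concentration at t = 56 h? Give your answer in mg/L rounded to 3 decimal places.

k = ln 2 / 6 = 0.11552 per h
Dose 1 (150 mg at t=0 h): 150·exp(−0.11552·56) = 0.233 mg/L
Dose 2 (445 mg at t=11 h): 445·exp(−0.11552·45) = 2.458 mg/L
Dose 3 (230 mg at t=22 h): 230·exp(−0.11552·34) = 4.528 mg/L
Dose 4 (390 mg at t=33 h): 390·exp(−0.11552·23) = 27.360 mg/L
Dose 5 (350 mg at t=44 h): 350·exp(−0.11552·12) = 87.500 mg/L
Dose 6 (80 mg at t=55 h): 80·exp(−0.11552·1) = 71.272 mg/L
C(56) = 0.233 + 2.458 + 4.528 + 27.360 + 87.500 + 71.272 = 193.351 mg/L

193.351 mg/L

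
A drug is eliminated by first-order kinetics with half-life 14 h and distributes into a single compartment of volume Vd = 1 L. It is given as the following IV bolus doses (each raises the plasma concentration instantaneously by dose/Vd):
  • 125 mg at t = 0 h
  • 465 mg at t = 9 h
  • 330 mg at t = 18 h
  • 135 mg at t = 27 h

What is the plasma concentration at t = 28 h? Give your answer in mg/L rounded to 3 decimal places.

542.381 mg/L

k = ln 2 / 14 = 0.04951 per h
Dose 1 (125 mg at t=0 h): 125·exp(−0.04951·28) = 31.250 mg/L
Dose 2 (465 mg at t=9 h): 465·exp(−0.04951·19) = 181.515 mg/L
Dose 3 (330 mg at t=18 h): 330·exp(−0.04951·10) = 201.137 mg/L
Dose 4 (135 mg at t=27 h): 135·exp(−0.04951·1) = 128.479 mg/L
C(28) = 31.250 + 181.515 + 201.137 + 128.479 = 542.381 mg/L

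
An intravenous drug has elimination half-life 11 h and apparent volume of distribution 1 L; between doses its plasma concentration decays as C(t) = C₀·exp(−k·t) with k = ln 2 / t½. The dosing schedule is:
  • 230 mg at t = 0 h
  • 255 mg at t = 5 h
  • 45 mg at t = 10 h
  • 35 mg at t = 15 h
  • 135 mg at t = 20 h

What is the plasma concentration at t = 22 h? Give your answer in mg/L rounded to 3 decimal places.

k = ln 2 / 11 = 0.06301 per h
Dose 1 (230 mg at t=0 h): 230·exp(−0.06301·22) = 57.500 mg/L
Dose 2 (255 mg at t=5 h): 255·exp(−0.06301·17) = 87.360 mg/L
Dose 3 (45 mg at t=10 h): 45·exp(−0.06301·12) = 21.126 mg/L
Dose 4 (35 mg at t=15 h): 35·exp(−0.06301·7) = 22.517 mg/L
Dose 5 (135 mg at t=20 h): 135·exp(−0.06301·2) = 119.015 mg/L
C(22) = 57.500 + 87.360 + 21.126 + 22.517 + 119.015 = 307.517 mg/L

307.517 mg/L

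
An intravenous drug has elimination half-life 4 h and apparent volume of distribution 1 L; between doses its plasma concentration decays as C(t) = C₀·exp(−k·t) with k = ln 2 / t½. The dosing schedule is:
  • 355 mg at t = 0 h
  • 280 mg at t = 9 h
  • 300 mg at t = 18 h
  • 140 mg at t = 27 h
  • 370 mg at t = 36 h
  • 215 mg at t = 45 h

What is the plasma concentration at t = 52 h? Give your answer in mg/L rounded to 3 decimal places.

89.919 mg/L

k = ln 2 / 4 = 0.17329 per h
Dose 1 (355 mg at t=0 h): 355·exp(−0.17329·52) = 0.043 mg/L
Dose 2 (280 mg at t=9 h): 280·exp(−0.17329·43) = 0.163 mg/L
Dose 3 (300 mg at t=18 h): 300·exp(−0.17329·34) = 0.829 mg/L
Dose 4 (140 mg at t=27 h): 140·exp(−0.17329·25) = 1.839 mg/L
Dose 5 (370 mg at t=36 h): 370·exp(−0.17329·16) = 23.125 mg/L
Dose 6 (215 mg at t=45 h): 215·exp(−0.17329·7) = 63.920 mg/L
C(52) = 0.043 + 0.163 + 0.829 + 1.839 + 23.125 + 63.920 = 89.919 mg/L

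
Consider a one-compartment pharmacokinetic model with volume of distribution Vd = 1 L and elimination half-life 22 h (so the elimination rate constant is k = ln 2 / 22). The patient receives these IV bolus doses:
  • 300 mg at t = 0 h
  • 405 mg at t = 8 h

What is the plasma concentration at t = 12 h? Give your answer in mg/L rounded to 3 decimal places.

k = ln 2 / 22 = 0.03151 per h
Dose 1 (300 mg at t=0 h): 300·exp(−0.03151·12) = 205.553 mg/L
Dose 2 (405 mg at t=8 h): 405·exp(−0.03151·4) = 357.044 mg/L
C(12) = 205.553 + 357.044 = 562.597 mg/L

562.597 mg/L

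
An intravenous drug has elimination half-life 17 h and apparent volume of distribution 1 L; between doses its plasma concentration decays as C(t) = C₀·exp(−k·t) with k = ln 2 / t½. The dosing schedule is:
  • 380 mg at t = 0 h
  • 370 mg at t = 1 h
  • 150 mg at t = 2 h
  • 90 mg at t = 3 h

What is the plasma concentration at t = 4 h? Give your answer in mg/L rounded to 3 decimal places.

k = ln 2 / 17 = 0.04077 per h
Dose 1 (380 mg at t=0 h): 380·exp(−0.04077·4) = 322.814 mg/L
Dose 2 (370 mg at t=1 h): 370·exp(−0.04077·3) = 327.400 mg/L
Dose 3 (150 mg at t=2 h): 150·exp(−0.04077·2) = 138.253 mg/L
Dose 4 (90 mg at t=3 h): 90·exp(−0.04077·1) = 86.404 mg/L
C(4) = 322.814 + 327.400 + 138.253 + 86.404 = 874.872 mg/L

874.872 mg/L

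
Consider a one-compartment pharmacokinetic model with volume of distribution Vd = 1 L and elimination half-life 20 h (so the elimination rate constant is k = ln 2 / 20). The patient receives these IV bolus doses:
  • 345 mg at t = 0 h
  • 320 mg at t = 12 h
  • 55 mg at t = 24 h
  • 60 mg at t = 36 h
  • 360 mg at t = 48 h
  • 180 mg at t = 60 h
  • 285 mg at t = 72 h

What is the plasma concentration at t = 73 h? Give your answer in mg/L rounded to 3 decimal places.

k = ln 2 / 20 = 0.03466 per h
Dose 1 (345 mg at t=0 h): 345·exp(−0.03466·73) = 27.483 mg/L
Dose 2 (320 mg at t=12 h): 320·exp(−0.03466·61) = 38.637 mg/L
Dose 3 (55 mg at t=24 h): 55·exp(−0.03466·49) = 10.066 mg/L
Dose 4 (60 mg at t=36 h): 60·exp(−0.03466·37) = 16.644 mg/L
Dose 5 (360 mg at t=48 h): 360·exp(−0.03466·25) = 151.361 mg/L
Dose 6 (180 mg at t=60 h): 180·exp(−0.03466·13) = 114.710 mg/L
Dose 7 (285 mg at t=72 h): 285·exp(−0.03466·1) = 275.292 mg/L
C(73) = 27.483 + 38.637 + 10.066 + 16.644 + 151.361 + 114.710 + 275.292 = 634.193 mg/L

634.193 mg/L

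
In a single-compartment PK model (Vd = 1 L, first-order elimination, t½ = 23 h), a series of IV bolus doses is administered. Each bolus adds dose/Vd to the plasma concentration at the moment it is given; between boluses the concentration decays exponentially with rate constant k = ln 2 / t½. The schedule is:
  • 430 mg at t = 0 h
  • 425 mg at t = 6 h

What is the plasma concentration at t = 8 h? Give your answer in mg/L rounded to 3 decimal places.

738.020 mg/L

k = ln 2 / 23 = 0.03014 per h
Dose 1 (430 mg at t=0 h): 430·exp(−0.03014·8) = 337.880 mg/L
Dose 2 (425 mg at t=6 h): 425·exp(−0.03014·2) = 400.140 mg/L
C(8) = 337.880 + 400.140 = 738.020 mg/L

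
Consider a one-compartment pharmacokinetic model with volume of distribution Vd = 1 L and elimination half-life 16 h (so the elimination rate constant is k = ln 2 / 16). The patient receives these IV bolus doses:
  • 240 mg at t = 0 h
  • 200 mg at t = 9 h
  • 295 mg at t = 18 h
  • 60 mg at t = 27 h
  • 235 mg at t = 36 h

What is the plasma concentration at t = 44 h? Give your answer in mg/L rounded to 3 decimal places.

370.123 mg/L

k = ln 2 / 16 = 0.04332 per h
Dose 1 (240 mg at t=0 h): 240·exp(−0.04332·44) = 35.676 mg/L
Dose 2 (200 mg at t=9 h): 200·exp(−0.04332·35) = 43.906 mg/L
Dose 3 (295 mg at t=18 h): 295·exp(−0.04332·26) = 95.642 mg/L
Dose 4 (60 mg at t=27 h): 60·exp(−0.04332·17) = 28.728 mg/L
Dose 5 (235 mg at t=36 h): 235·exp(−0.04332·8) = 166.170 mg/L
C(44) = 35.676 + 43.906 + 95.642 + 28.728 + 166.170 = 370.123 mg/L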